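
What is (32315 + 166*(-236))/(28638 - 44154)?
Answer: 2287/5172 ≈ 0.44219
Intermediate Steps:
(32315 + 166*(-236))/(28638 - 44154) = (32315 - 39176)/(-15516) = -6861*(-1/15516) = 2287/5172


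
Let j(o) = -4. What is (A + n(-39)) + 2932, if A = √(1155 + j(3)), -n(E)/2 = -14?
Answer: 2960 + √1151 ≈ 2993.9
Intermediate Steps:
n(E) = 28 (n(E) = -2*(-14) = 28)
A = √1151 (A = √(1155 - 4) = √1151 ≈ 33.926)
(A + n(-39)) + 2932 = (√1151 + 28) + 2932 = (28 + √1151) + 2932 = 2960 + √1151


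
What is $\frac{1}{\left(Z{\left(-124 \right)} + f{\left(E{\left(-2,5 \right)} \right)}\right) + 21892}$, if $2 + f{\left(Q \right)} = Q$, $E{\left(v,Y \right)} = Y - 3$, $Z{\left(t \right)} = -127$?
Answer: $\frac{1}{21765} \approx 4.5945 \cdot 10^{-5}$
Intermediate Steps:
$E{\left(v,Y \right)} = -3 + Y$ ($E{\left(v,Y \right)} = Y - 3 = -3 + Y$)
$f{\left(Q \right)} = -2 + Q$
$\frac{1}{\left(Z{\left(-124 \right)} + f{\left(E{\left(-2,5 \right)} \right)}\right) + 21892} = \frac{1}{\left(-127 + \left(-2 + \left(-3 + 5\right)\right)\right) + 21892} = \frac{1}{\left(-127 + \left(-2 + 2\right)\right) + 21892} = \frac{1}{\left(-127 + 0\right) + 21892} = \frac{1}{-127 + 21892} = \frac{1}{21765}$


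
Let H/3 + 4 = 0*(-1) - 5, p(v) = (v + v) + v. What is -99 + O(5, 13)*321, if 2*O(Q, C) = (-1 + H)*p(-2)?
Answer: 26865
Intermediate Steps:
p(v) = 3*v (p(v) = 2*v + v = 3*v)
H = -27 (H = -12 + 3*(0*(-1) - 5) = -12 + 3*(0 - 5) = -12 + 3*(-5) = -12 - 15 = -27)
O(Q, C) = 84 (O(Q, C) = ((-1 - 27)*(3*(-2)))/2 = (-28*(-6))/2 = (½)*168 = 84)
-99 + O(5, 13)*321 = -99 + 84*321 = -99 + 26964 = 26865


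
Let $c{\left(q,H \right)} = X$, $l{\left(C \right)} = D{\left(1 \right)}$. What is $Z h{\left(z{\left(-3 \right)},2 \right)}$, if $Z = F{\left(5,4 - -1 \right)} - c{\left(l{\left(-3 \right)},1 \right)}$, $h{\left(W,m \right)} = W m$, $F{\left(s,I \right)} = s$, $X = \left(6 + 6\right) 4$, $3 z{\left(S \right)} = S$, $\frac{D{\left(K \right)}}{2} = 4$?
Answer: $86$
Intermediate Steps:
$D{\left(K \right)} = 8$ ($D{\left(K \right)} = 2 \cdot 4 = 8$)
$l{\left(C \right)} = 8$
$z{\left(S \right)} = \frac{S}{3}$
$X = 48$ ($X = 12 \cdot 4 = 48$)
$c{\left(q,H \right)} = 48$
$Z = -43$ ($Z = 5 - 48 = -43$)
$Z h{\left(z{\left(-3 \right)},2 \right)} = - 43 \cdot \frac{1}{3} \left(-3\right) 2 = - 43 \left(\left(-1\right) 2\right) = \left(-43\right) \left(-2\right) = 86$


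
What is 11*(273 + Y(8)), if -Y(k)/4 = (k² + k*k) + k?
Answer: -2981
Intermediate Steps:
Y(k) = -8*k² - 4*k (Y(k) = -4*((k² + k*k) + k) = -4*((k² + k²) + k) = -4*(2*k² + k) = -4*(k + 2*k²) = -8*k² - 4*k)
11*(273 + Y(8)) = 11*(273 - 4*8*(1 + 2*8)) = 11*(273 - 4*8*(1 + 16)) = 11*(273 - 4*8*17) = 11*(273 - 544) = 11*(-271) = -2981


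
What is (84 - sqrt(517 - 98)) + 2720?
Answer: 2804 - sqrt(419) ≈ 2783.5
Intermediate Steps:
(84 - sqrt(517 - 98)) + 2720 = (84 - sqrt(419)) + 2720 = 2804 - sqrt(419)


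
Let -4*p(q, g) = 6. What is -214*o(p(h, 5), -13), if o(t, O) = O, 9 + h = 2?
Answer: 2782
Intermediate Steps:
h = -7 (h = -9 + 2 = -7)
p(q, g) = -3/2 (p(q, g) = -¼*6 = -3/2)
-214*o(p(h, 5), -13) = -214*(-13) = 2782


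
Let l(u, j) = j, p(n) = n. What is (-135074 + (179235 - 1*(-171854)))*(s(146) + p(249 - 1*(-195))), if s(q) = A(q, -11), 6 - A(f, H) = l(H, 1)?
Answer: 96990735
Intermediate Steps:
A(f, H) = 5 (A(f, H) = 6 - 1*1 = 6 - 1 = 5)
s(q) = 5
(-135074 + (179235 - 1*(-171854)))*(s(146) + p(249 - 1*(-195))) = (-135074 + (179235 - 1*(-171854)))*(5 + (249 - 1*(-195))) = (-135074 + (179235 + 171854))*(5 + (249 + 195)) = (-135074 + 351089)*(5 + 444) = 216015*449 = 96990735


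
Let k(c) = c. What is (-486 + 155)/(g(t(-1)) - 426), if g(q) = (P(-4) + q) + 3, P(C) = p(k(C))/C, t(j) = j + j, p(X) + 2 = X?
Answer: 662/847 ≈ 0.78158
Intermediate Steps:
p(X) = -2 + X
t(j) = 2*j
P(C) = (-2 + C)/C
g(q) = 9/2 + q (g(q) = ((-2 - 4)/(-4) + q) + 3 = (-¼*(-6) + q) + 3 = (3/2 + q) + 3 = 9/2 + q)
(-486 + 155)/(g(t(-1)) - 426) = (-486 + 155)/((9/2 + 2*(-1)) - 426) = -331/((9/2 - 2) - 426) = -331/(5/2 - 426) = -331/(-847/2) = -331*(-2/847) = 662/847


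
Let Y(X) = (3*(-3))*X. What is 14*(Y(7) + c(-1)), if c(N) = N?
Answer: -896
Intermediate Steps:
Y(X) = -9*X
14*(Y(7) + c(-1)) = 14*(-9*7 - 1) = 14*(-63 - 1) = 14*(-64) = -896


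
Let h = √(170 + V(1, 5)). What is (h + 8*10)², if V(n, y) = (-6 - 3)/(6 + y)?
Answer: (880 + √20471)²/121 ≈ 8650.3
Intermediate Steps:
V(n, y) = -9/(6 + y)
h = √20471/11 (h = √(170 - 9/(6 + 5)) = √(170 - 9/11) = √(1861/11) = √20471/11 ≈ 13.007)
(h + 8*10)² = (√20471/11 + 8*10)² = (√20471/11 + 80)² = (80 + √20471/11)²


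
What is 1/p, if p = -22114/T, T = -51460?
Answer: 25730/11057 ≈ 2.3270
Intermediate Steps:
p = 11057/25730 (p = -22114/(-51460) = -22114*(-1/51460) = 11057/25730 ≈ 0.42973)
1/p = 1/(11057/25730) = 25730/11057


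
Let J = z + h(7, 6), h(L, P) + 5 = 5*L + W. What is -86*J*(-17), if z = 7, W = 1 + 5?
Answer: 62866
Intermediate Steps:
W = 6
h(L, P) = 1 + 5*L (h(L, P) = -5 + (5*L + 6) = -5 + (6 + 5*L) = 1 + 5*L)
J = 43 (J = 7 + (1 + 5*7) = 7 + (1 + 35) = 7 + 36 = 43)
-86*J*(-17) = -86*43*(-17) = -3698*(-17) = 62866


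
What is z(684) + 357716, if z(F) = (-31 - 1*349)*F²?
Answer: -177427564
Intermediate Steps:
z(F) = -380*F² (z(F) = (-31 - 349)*F² = -380*F²)
z(684) + 357716 = -380*684² + 357716 = -380*467856 + 357716 = -177785280 + 357716 = -177427564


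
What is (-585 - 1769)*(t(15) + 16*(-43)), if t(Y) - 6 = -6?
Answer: 1619552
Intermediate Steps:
t(Y) = 0 (t(Y) = 6 - 6 = 0)
(-585 - 1769)*(t(15) + 16*(-43)) = (-585 - 1769)*(0 + 16*(-43)) = -2354*(0 - 688) = -2354*(-688) = 1619552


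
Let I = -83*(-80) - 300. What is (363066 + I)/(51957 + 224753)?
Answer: 184703/138355 ≈ 1.3350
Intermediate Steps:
I = 6340 (I = 6640 - 300 = 6340)
(363066 + I)/(51957 + 224753) = (363066 + 6340)/(51957 + 224753) = 369406/276710 = 369406*(1/276710) = 184703/138355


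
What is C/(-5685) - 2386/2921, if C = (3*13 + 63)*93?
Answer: -13757672/5535295 ≈ -2.4854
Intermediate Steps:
C = 9486 (C = (39 + 63)*93 = 102*93 = 9486)
C/(-5685) - 2386/2921 = 9486/(-5685) - 2386/2921 = 9486*(-1/5685) - 2386*1/2921 = -3162/1895 - 2386/2921 = -13757672/5535295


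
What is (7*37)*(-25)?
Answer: -6475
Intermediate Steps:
(7*37)*(-25) = 259*(-25) = -6475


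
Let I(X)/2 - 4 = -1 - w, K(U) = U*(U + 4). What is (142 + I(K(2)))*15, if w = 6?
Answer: 2040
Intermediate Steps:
K(U) = U*(4 + U)
I(X) = -6 (I(X) = 8 + 2*(-1 - 1*6) = 8 + 2*(-1 - 6) = 8 + 2*(-7) = 8 - 14 = -6)
(142 + I(K(2)))*15 = (142 - 6)*15 = 136*15 = 2040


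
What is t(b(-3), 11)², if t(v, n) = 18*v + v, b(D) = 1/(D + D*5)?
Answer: 361/324 ≈ 1.1142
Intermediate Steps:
b(D) = 1/(6*D) (b(D) = 1/(D + 5*D) = 1/(6*D))
t(v, n) = 19*v
t(b(-3), 11)² = (19*((⅙)/(-3)))² = (19*((⅙)*(-⅓)))² = (19*(-1/18))² = (-19/18)² = 361/324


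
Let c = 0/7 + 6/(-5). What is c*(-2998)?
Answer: 17988/5 ≈ 3597.6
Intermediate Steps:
c = -6/5 (c = 0*(⅐) + 6*(-⅕) = 0 - 6/5 = -6/5 ≈ -1.2000)
c*(-2998) = -6/5*(-2998) = 17988/5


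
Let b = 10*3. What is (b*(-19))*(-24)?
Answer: 13680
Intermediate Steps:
b = 30
(b*(-19))*(-24) = (30*(-19))*(-24) = -570*(-24) = 13680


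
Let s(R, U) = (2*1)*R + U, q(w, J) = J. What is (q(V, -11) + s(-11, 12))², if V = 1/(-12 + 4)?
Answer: 441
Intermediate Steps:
V = -⅛ (V = 1/(-8) = -⅛ ≈ -0.12500)
s(R, U) = U + 2*R (s(R, U) = 2*R + U = U + 2*R)
(q(V, -11) + s(-11, 12))² = (-11 + (12 + 2*(-11)))² = (-11 + (12 - 22))² = (-11 - 10)² = (-21)² = 441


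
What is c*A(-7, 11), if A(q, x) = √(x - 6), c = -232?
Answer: -232*√5 ≈ -518.77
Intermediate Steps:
A(q, x) = √(-6 + x)
c*A(-7, 11) = -232*√(-6 + 11) = -232*√5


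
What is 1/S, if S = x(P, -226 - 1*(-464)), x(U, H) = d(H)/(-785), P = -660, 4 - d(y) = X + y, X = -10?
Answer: 785/224 ≈ 3.5045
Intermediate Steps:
d(y) = 14 - y (d(y) = 4 - (-10 + y) = 4 + (10 - y) = 14 - y)
x(U, H) = -14/785 + H/785 (x(U, H) = (14 - H)/(-785) = (14 - H)*(-1/785) = -14/785 + H/785)
S = 224/785 (S = -14/785 + (-226 - 1*(-464))/785 = -14/785 + (-226 + 464)/785 = -14/785 + (1/785)*238 = -14/785 + 238/785 = 224/785 ≈ 0.28535)
1/S = 1/(224/785) = 785/224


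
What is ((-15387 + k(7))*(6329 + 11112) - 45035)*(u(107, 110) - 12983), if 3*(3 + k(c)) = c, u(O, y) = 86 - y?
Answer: 10474068691916/3 ≈ 3.4914e+12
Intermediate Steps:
k(c) = -3 + c/3
((-15387 + k(7))*(6329 + 11112) - 45035)*(u(107, 110) - 12983) = ((-15387 + (-3 + (⅓)*7))*(6329 + 11112) - 45035)*((86 - 1*110) - 12983) = ((-15387 + (-3 + 7/3))*17441 - 45035)*((86 - 110) - 12983) = ((-15387 - ⅔)*17441 - 45035)*(-24 - 12983) = (-46163/3*17441 - 45035)*(-13007) = (-805128883/3 - 45035)*(-13007) = -805263988/3*(-13007) = 10474068691916/3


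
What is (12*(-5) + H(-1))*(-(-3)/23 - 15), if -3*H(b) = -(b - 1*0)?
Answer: 20634/23 ≈ 897.13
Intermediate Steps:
H(b) = b/3 (H(b) = -(-1)*(b - 1*0)/3 = -(-1)*(b + 0)/3 = -(-1)*b/3 = b/3)
(12*(-5) + H(-1))*(-(-3)/23 - 15) = (12*(-5) + (⅓)*(-1))*(-(-3)/23 - 15) = (-60 - ⅓)*(-(-3)/23 - 15) = -181*(-1*(-3/23) - 15)/3 = -181*(3/23 - 15)/3 = -181/3*(-342/23) = 20634/23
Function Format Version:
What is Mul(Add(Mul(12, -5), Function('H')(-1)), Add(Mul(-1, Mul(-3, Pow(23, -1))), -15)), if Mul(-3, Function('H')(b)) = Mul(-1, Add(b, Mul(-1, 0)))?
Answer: Rational(20634, 23) ≈ 897.13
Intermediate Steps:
Function('H')(b) = Mul(Rational(1, 3), b) (Function('H')(b) = Mul(Rational(-1, 3), Mul(-1, Add(b, Mul(-1, 0)))) = Mul(Rational(-1, 3), Mul(-1, Add(b, 0))) = Mul(Rational(-1, 3), Mul(-1, b)) = Mul(Rational(1, 3), b))
Mul(Add(Mul(12, -5), Function('H')(-1)), Add(Mul(-1, Mul(-3, Pow(23, -1))), -15)) = Mul(Add(Mul(12, -5), Mul(Rational(1, 3), -1)), Add(Mul(-1, Mul(-3, Pow(23, -1))), -15)) = Mul(Add(-60, Rational(-1, 3)), Add(Mul(-1, Mul(-3, Rational(1, 23))), -15)) = Mul(Rational(-181, 3), Add(Mul(-1, Rational(-3, 23)), -15)) = Mul(Rational(-181, 3), Add(Rational(3, 23), -15)) = Mul(Rational(-181, 3), Rational(-342, 23)) = Rational(20634, 23)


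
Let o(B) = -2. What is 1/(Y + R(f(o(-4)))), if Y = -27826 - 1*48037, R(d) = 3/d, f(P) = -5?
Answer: -5/379318 ≈ -1.3182e-5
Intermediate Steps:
Y = -75863 (Y = -27826 - 48037 = -75863)
1/(Y + R(f(o(-4)))) = 1/(-75863 + 3/(-5)) = 1/(-75863 + 3*(-⅕)) = 1/(-75863 - ⅗) = 1/(-379318/5) = -5/379318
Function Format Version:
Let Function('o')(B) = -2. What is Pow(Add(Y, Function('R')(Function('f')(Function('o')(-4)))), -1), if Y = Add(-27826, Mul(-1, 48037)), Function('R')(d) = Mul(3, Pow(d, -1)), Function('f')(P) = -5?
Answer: Rational(-5, 379318) ≈ -1.3182e-5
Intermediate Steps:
Y = -75863 (Y = Add(-27826, -48037) = -75863)
Pow(Add(Y, Function('R')(Function('f')(Function('o')(-4)))), -1) = Pow(Add(-75863, Mul(3, Pow(-5, -1))), -1) = Pow(Add(-75863, Mul(3, Rational(-1, 5))), -1) = Pow(Add(-75863, Rational(-3, 5)), -1) = Pow(Rational(-379318, 5), -1) = Rational(-5, 379318)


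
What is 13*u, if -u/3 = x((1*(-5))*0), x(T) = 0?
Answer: 0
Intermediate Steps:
u = 0 (u = -3*0 = 0)
13*u = 13*0 = 0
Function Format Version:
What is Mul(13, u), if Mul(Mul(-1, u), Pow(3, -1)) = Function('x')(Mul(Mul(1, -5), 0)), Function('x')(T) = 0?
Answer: 0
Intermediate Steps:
u = 0 (u = Mul(-3, 0) = 0)
Mul(13, u) = Mul(13, 0) = 0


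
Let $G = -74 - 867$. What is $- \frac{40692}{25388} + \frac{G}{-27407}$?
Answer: $- \frac{272838884}{173952229} \approx -1.5685$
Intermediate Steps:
$G = -941$ ($G = -74 - 867 = -941$)
$- \frac{40692}{25388} + \frac{G}{-27407} = - \frac{40692}{25388} - \frac{941}{-27407} = \left(-40692\right) \frac{1}{25388} - - \frac{941}{27407} = - \frac{10173}{6347} + \frac{941}{27407} = - \frac{272838884}{173952229}$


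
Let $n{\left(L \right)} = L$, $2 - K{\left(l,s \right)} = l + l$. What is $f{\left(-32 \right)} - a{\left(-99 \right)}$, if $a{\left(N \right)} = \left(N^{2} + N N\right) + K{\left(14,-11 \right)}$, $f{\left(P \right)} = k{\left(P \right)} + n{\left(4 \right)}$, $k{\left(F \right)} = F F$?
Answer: $-18548$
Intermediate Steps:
$k{\left(F \right)} = F^{2}$
$K{\left(l,s \right)} = 2 - 2 l$ ($K{\left(l,s \right)} = 2 - \left(l + l\right) = 2 - 2 l$)
$f{\left(P \right)} = 4 + P^{2}$ ($f{\left(P \right)} = P^{2} + 4 = 4 + P^{2}$)
$a{\left(N \right)} = -26 + 2 N^{2}$ ($a{\left(N \right)} = \left(N^{2} + N N\right) + \left(2 - 28\right) = \left(N^{2} + N^{2}\right) + \left(2 - 28\right) = 2 N^{2} - 26 = -26 + 2 N^{2}$)
$f{\left(-32 \right)} - a{\left(-99 \right)} = \left(4 + \left(-32\right)^{2}\right) - \left(-26 + 2 \left(-99\right)^{2}\right) = \left(4 + 1024\right) - \left(-26 + 2 \cdot 9801\right) = 1028 - \left(-26 + 19602\right) = 1028 - 19576 = -18548$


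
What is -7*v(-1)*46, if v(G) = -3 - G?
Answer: 644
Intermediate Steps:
-7*v(-1)*46 = -7*(-3 - 1*(-1))*46 = -7*(-3 + 1)*46 = -7*(-2)*46 = 14*46 = 644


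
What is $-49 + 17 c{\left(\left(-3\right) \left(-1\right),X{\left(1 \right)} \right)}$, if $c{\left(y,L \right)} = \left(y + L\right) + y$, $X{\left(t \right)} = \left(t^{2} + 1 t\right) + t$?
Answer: $104$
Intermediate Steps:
$X{\left(t \right)} = t^{2} + 2 t$ ($X{\left(t \right)} = \left(t^{2} + t\right) + t = \left(t + t^{2}\right) + t = t^{2} + 2 t$)
$c{\left(y,L \right)} = L + 2 y$ ($c{\left(y,L \right)} = \left(L + y\right) + y = L + 2 y$)
$-49 + 17 c{\left(\left(-3\right) \left(-1\right),X{\left(1 \right)} \right)} = -49 + 17 \left(1 \left(2 + 1\right) + 2 \left(\left(-3\right) \left(-1\right)\right)\right) = -49 + 17 \left(1 \cdot 3 + 2 \cdot 3\right) = -49 + 17 \left(3 + 6\right) = -49 + 17 \cdot 9 = -49 + 153 = 104$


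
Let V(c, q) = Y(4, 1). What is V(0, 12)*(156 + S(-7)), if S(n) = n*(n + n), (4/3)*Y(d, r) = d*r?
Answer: 762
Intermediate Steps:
Y(d, r) = 3*d*r/4 (Y(d, r) = 3*(d*r)/4 = 3*d*r/4)
S(n) = 2*n**2 (S(n) = n*(2*n) = 2*n**2)
V(c, q) = 3 (V(c, q) = (3/4)*4*1 = 3)
V(0, 12)*(156 + S(-7)) = 3*(156 + 2*(-7)**2) = 3*(156 + 2*49) = 3*(156 + 98) = 3*254 = 762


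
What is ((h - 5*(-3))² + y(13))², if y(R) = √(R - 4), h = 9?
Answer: 335241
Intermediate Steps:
y(R) = √(-4 + R)
((h - 5*(-3))² + y(13))² = ((9 - 5*(-3))² + √(-4 + 13))² = ((9 + 15)² + √9)² = (24² + 3)² = (576 + 3)² = 579² = 335241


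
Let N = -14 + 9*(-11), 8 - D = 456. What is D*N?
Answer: 50624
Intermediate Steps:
D = -448 (D = 8 - 1*456 = 8 - 456 = -448)
N = -113 (N = -14 - 99 = -113)
D*N = -448*(-113) = 50624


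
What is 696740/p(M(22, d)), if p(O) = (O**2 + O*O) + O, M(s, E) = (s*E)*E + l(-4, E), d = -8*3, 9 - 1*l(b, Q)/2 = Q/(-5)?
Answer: 8709250/4019972109 ≈ 0.0021665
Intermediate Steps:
l(b, Q) = 18 + 2*Q/5 (l(b, Q) = 18 - 2*Q/(-5) = 18 - 2*Q*(-1)/5 = 18 - (-2)*Q/5 = 18 + 2*Q/5)
d = -24
M(s, E) = 18 + 2*E/5 + s*E**2 (M(s, E) = (s*E)*E + (18 + 2*E/5) = (E*s)*E + (18 + 2*E/5) = s*E**2 + (18 + 2*E/5) = 18 + 2*E/5 + s*E**2)
p(O) = O + 2*O**2 (p(O) = (O**2 + O**2) + O = 2*O**2 + O = O + 2*O**2)
696740/p(M(22, d)) = 696740/(((18 + (2/5)*(-24) + 22*(-24)**2)*(1 + 2*(18 + (2/5)*(-24) + 22*(-24)**2)))) = 696740/(((18 - 48/5 + 22*576)*(1 + 2*(18 - 48/5 + 22*576)))) = 696740/(((18 - 48/5 + 12672)*(1 + 2*(18 - 48/5 + 12672)))) = 696740/((63402*(1 + 2*(63402/5))/5)) = 696740/((63402*(1 + 126804/5)/5)) = 696740/(((63402/5)*(126809/5))) = 696740/(8039944218/25) = 696740*(25/8039944218) = 8709250/4019972109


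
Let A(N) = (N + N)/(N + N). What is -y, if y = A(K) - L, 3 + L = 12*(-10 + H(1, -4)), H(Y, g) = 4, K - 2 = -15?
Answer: -76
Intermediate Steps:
K = -13 (K = 2 - 15 = -13)
A(N) = 1 (A(N) = (2*N)/((2*N)) = (2*N)*(1/(2*N)) = 1)
L = -75 (L = -3 + 12*(-10 + 4) = -3 + 12*(-6) = -3 - 72 = -75)
y = 76 (y = 1 - 1*(-75) = 1 + 75 = 76)
-y = -1*76 = -76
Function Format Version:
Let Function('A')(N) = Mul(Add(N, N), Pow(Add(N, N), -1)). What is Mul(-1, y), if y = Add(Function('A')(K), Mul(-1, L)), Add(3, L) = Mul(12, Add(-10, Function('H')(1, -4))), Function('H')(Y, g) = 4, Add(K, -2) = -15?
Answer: -76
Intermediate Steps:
K = -13 (K = Add(2, -15) = -13)
Function('A')(N) = 1 (Function('A')(N) = Mul(Mul(2, N), Pow(Mul(2, N), -1)) = Mul(Mul(2, N), Mul(Rational(1, 2), Pow(N, -1))) = 1)
L = -75 (L = Add(-3, Mul(12, Add(-10, 4))) = Add(-3, Mul(12, -6)) = Add(-3, -72) = -75)
y = 76 (y = Add(1, Mul(-1, -75)) = Add(1, 75) = 76)
Mul(-1, y) = Mul(-1, 76) = -76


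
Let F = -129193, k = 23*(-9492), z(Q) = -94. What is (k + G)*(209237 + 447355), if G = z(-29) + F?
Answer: -228233348976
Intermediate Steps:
k = -218316
G = -129287 (G = -94 - 129193 = -129287)
(k + G)*(209237 + 447355) = (-218316 - 129287)*(209237 + 447355) = -347603*656592 = -228233348976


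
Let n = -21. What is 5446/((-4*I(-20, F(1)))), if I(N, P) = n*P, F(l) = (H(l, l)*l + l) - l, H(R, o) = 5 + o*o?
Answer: 389/36 ≈ 10.806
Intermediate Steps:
H(R, o) = 5 + o²
F(l) = l*(5 + l²) (F(l) = ((5 + l²)*l + l) - l = (l*(5 + l²) + l) - l = (l + l*(5 + l²)) - l = l*(5 + l²))
I(N, P) = -21*P
5446/((-4*I(-20, F(1)))) = 5446/((-(-84)*1*(5 + 1²))) = 5446/((-(-84)*1*(5 + 1))) = 5446/((-(-84)*1*6)) = 5446/((-(-84)*6)) = 5446/((-4*(-126))) = 5446/504 = 5446*(1/504) = 389/36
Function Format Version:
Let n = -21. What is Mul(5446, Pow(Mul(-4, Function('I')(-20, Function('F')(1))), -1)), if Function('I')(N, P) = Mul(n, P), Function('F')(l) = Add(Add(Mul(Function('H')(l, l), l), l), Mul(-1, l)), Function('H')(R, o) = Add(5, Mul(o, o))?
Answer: Rational(389, 36) ≈ 10.806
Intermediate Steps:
Function('H')(R, o) = Add(5, Pow(o, 2))
Function('F')(l) = Mul(l, Add(5, Pow(l, 2))) (Function('F')(l) = Add(Add(Mul(Add(5, Pow(l, 2)), l), l), Mul(-1, l)) = Add(Add(Mul(l, Add(5, Pow(l, 2))), l), Mul(-1, l)) = Add(Add(l, Mul(l, Add(5, Pow(l, 2)))), Mul(-1, l)) = Mul(l, Add(5, Pow(l, 2))))
Function('I')(N, P) = Mul(-21, P)
Mul(5446, Pow(Mul(-4, Function('I')(-20, Function('F')(1))), -1)) = Mul(5446, Pow(Mul(-4, Mul(-21, Mul(1, Add(5, Pow(1, 2))))), -1)) = Mul(5446, Pow(Mul(-4, Mul(-21, Mul(1, Add(5, 1)))), -1)) = Mul(5446, Pow(Mul(-4, Mul(-21, Mul(1, 6))), -1)) = Mul(5446, Pow(Mul(-4, Mul(-21, 6)), -1)) = Mul(5446, Pow(Mul(-4, -126), -1)) = Mul(5446, Pow(504, -1)) = Mul(5446, Rational(1, 504)) = Rational(389, 36)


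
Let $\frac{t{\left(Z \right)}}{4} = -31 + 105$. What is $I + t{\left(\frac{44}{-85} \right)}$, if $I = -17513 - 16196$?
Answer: $-33413$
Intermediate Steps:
$t{\left(Z \right)} = 296$ ($t{\left(Z \right)} = 4 \left(-31 + 105\right) = 4 \cdot 74 = 296$)
$I = -33709$
$I + t{\left(\frac{44}{-85} \right)} = -33709 + 296 = -33413$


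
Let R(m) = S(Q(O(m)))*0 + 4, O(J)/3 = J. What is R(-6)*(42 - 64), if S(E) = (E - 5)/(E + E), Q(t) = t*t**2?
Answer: -88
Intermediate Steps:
O(J) = 3*J
Q(t) = t**3
S(E) = (-5 + E)/(2*E) (S(E) = (-5 + E)/((2*E)) = (-5 + E)*(1/(2*E)) = (-5 + E)/(2*E))
R(m) = 4 (R(m) = ((-5 + (3*m)**3)/(2*((3*m)**3)))*0 + 4 = ((-5 + 27*m**3)/(2*((27*m**3))))*0 + 4 = ((1/(27*m**3))*(-5 + 27*m**3)/2)*0 + 4 = ((-5 + 27*m**3)/(54*m**3))*0 + 4 = 0 + 4 = 4)
R(-6)*(42 - 64) = 4*(42 - 64) = 4*(-22) = -88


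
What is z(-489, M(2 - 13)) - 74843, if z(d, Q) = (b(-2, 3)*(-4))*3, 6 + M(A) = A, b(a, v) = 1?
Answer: -74855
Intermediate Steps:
M(A) = -6 + A
z(d, Q) = -12 (z(d, Q) = (1*(-4))*3 = -4*3 = -12)
z(-489, M(2 - 13)) - 74843 = -12 - 74843 = -74855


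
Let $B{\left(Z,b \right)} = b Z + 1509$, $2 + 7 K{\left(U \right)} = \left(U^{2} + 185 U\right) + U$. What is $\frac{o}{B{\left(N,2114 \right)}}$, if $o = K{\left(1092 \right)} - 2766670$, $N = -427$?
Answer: $\frac{17971116}{6308183} \approx 2.8489$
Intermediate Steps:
$K{\left(U \right)} = - \frac{2}{7} + \frac{U^{2}}{7} + \frac{186 U}{7}$ ($K{\left(U \right)} = - \frac{2}{7} + \frac{\left(U^{2} + 185 U\right) + U}{7} = - \frac{2}{7} + \frac{U^{2} + 186 U}{7} = - \frac{2}{7} + \left(\frac{U^{2}}{7} + \frac{186 U}{7}\right) = - \frac{2}{7} + \frac{U^{2}}{7} + \frac{186 U}{7}$)
$B{\left(Z,b \right)} = 1509 + Z b$ ($B{\left(Z,b \right)} = Z b + 1509 = 1509 + Z b$)
$o = - \frac{17971116}{7}$ ($o = \left(- \frac{2}{7} + \frac{1092^{2}}{7} + \frac{186}{7} \cdot 1092\right) - 2766670 = \left(- \frac{2}{7} + \frac{1}{7} \cdot 1192464 + 29016\right) - 2766670 = \left(- \frac{2}{7} + 170352 + 29016\right) - 2766670 = \frac{1395574}{7} - 2766670 = - \frac{17971116}{7} \approx -2.5673 \cdot 10^{6}$)
$\frac{o}{B{\left(N,2114 \right)}} = - \frac{17971116}{7 \left(1509 - 902678\right)} = - \frac{17971116}{7 \left(-901169\right)} = \left(- \frac{17971116}{7}\right) \left(- \frac{1}{901169}\right) = \frac{17971116}{6308183}$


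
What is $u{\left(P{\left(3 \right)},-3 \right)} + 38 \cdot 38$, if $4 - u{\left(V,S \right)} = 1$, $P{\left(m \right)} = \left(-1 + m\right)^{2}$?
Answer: $1447$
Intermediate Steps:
$u{\left(V,S \right)} = 3$ ($u{\left(V,S \right)} = 4 - 1 = 3$)
$u{\left(P{\left(3 \right)},-3 \right)} + 38 \cdot 38 = 3 + 38 \cdot 38 = 3 + 1444 = 1447$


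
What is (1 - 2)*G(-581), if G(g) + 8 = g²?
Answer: -337553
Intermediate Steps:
G(g) = -8 + g²
(1 - 2)*G(-581) = (1 - 2)*(-8 + (-581)²) = -(-8 + 337561) = -1*337553 = -337553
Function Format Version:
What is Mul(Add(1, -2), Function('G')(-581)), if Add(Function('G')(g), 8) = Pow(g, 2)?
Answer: -337553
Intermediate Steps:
Function('G')(g) = Add(-8, Pow(g, 2))
Mul(Add(1, -2), Function('G')(-581)) = Mul(Add(1, -2), Add(-8, Pow(-581, 2))) = Mul(-1, Add(-8, 337561)) = Mul(-1, 337553) = -337553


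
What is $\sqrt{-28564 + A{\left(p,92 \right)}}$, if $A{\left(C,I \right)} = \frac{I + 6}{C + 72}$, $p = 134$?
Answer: $\frac{i \sqrt{303030429}}{103} \approx 169.01 i$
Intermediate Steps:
$A{\left(C,I \right)} = \frac{6 + I}{72 + C}$
$\sqrt{-28564 + A{\left(p,92 \right)}} = \sqrt{-28564 + \frac{6 + 92}{72 + 134}} = \sqrt{-28564 + \frac{1}{206} \cdot 98} = \sqrt{-28564 + \frac{49}{103}} = \sqrt{- \frac{2942043}{103}} = \frac{i \sqrt{303030429}}{103}$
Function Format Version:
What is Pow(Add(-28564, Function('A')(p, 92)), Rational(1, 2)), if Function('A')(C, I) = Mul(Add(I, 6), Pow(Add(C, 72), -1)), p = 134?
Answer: Mul(Rational(1, 103), I, Pow(303030429, Rational(1, 2))) ≈ Mul(169.01, I)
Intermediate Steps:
Function('A')(C, I) = Mul(Pow(Add(72, C), -1), Add(6, I)) (Function('A')(C, I) = Mul(Add(6, I), Pow(Add(72, C), -1)) = Mul(Pow(Add(72, C), -1), Add(6, I)))
Pow(Add(-28564, Function('A')(p, 92)), Rational(1, 2)) = Pow(Add(-28564, Mul(Pow(Add(72, 134), -1), Add(6, 92))), Rational(1, 2)) = Pow(Add(-28564, Mul(Pow(206, -1), 98)), Rational(1, 2)) = Pow(Add(-28564, Mul(Rational(1, 206), 98)), Rational(1, 2)) = Pow(Add(-28564, Rational(49, 103)), Rational(1, 2)) = Pow(Rational(-2942043, 103), Rational(1, 2)) = Mul(Rational(1, 103), I, Pow(303030429, Rational(1, 2)))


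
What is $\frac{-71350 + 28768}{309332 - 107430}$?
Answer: $- \frac{21291}{100951} \approx -0.2109$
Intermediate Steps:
$\frac{-71350 + 28768}{309332 - 107430} = - \frac{42582}{201902} = \left(-42582\right) \frac{1}{201902} = - \frac{21291}{100951}$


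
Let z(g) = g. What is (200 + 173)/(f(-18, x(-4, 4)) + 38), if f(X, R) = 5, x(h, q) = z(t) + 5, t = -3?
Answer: 373/43 ≈ 8.6744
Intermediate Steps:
x(h, q) = 2 (x(h, q) = -3 + 5 = 2)
(200 + 173)/(f(-18, x(-4, 4)) + 38) = (200 + 173)/(5 + 38) = 373/43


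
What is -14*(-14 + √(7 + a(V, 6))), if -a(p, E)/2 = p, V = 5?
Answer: 196 - 14*I*√3 ≈ 196.0 - 24.249*I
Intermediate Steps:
a(p, E) = -2*p
-14*(-14 + √(7 + a(V, 6))) = -14*(-14 + √(7 - 2*5)) = -14*(-14 + √(7 - 10)) = -14*(-14 + √(-3)) = -14*(-14 + I*√3) = 196 - 14*I*√3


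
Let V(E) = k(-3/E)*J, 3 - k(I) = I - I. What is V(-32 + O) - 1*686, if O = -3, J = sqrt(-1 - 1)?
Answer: -686 + 3*I*sqrt(2) ≈ -686.0 + 4.2426*I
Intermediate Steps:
k(I) = 3 (k(I) = 3 - (I - I) = 3 - 1*0 = 3 + 0 = 3)
J = I*sqrt(2) (J = sqrt(-2) = I*sqrt(2) ≈ 1.4142*I)
V(E) = 3*I*sqrt(2) (V(E) = 3*(I*sqrt(2)) = 3*I*sqrt(2))
V(-32 + O) - 1*686 = 3*I*sqrt(2) - 1*686 = 3*I*sqrt(2) - 686 = -686 + 3*I*sqrt(2)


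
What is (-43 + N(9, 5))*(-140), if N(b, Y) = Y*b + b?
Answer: -1540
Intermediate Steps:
N(b, Y) = b + Y*b
(-43 + N(9, 5))*(-140) = (-43 + 9*(1 + 5))*(-140) = (-43 + 9*6)*(-140) = (-43 + 54)*(-140) = 11*(-140) = -1540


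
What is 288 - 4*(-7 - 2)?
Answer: 324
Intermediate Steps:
288 - 4*(-7 - 2) = 288 - 4*(-9) = 288 + 36 = 324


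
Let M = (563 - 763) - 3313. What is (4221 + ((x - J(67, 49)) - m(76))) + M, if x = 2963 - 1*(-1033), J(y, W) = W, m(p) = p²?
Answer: -1121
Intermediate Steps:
x = 3996 (x = 2963 + 1033 = 3996)
M = -3513 (M = -200 - 3313 = -3513)
(4221 + ((x - J(67, 49)) - m(76))) + M = (4221 + ((3996 - 1*49) - 1*76²)) - 3513 = (4221 + ((3996 - 49) - 1*5776)) - 3513 = (4221 + (3947 - 5776)) - 3513 = (4221 - 1829) - 3513 = 2392 - 3513 = -1121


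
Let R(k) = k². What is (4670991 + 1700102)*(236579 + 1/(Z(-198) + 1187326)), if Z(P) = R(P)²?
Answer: 2318388792281546768967/1538140942 ≈ 1.5073e+12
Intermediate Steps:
Z(P) = P⁴ (Z(P) = (P²)² = P⁴)
(4670991 + 1700102)*(236579 + 1/(Z(-198) + 1187326)) = (4670991 + 1700102)*(236579 + 1/((-198)⁴ + 1187326)) = 6371093*(236579 + 1/(1536953616 + 1187326)) = 6371093*(236579 + 1/1538140942) = 6371093*(363891845917419/1538140942) = 2318388792281546768967/1538140942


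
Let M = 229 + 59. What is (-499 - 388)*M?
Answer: -255456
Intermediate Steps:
M = 288
(-499 - 388)*M = (-499 - 388)*288 = -887*288 = -255456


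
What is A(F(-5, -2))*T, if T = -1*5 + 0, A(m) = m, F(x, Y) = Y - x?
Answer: -15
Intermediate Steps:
T = -5 (T = -5 + 0 = -5)
A(F(-5, -2))*T = (-2 - 1*(-5))*(-5) = (-2 + 5)*(-5) = 3*(-5) = -15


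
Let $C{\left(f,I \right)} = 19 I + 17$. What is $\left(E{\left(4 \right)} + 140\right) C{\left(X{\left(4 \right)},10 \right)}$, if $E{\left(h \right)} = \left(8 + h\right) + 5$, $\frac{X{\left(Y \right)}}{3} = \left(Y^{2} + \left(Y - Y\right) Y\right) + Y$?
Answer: $32499$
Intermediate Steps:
$X{\left(Y \right)} = 3 Y + 3 Y^{2}$ ($X{\left(Y \right)} = 3 \left(\left(Y^{2} + \left(Y - Y\right) Y\right) + Y\right) = 3 \left(\left(Y^{2} + 0 Y\right) + Y\right) = 3 \left(\left(Y^{2} + 0\right) + Y\right) = 3 \left(Y^{2} + Y\right) = 3 \left(Y + Y^{2}\right) = 3 Y + 3 Y^{2}$)
$E{\left(h \right)} = 13 + h$
$C{\left(f,I \right)} = 17 + 19 I$
$\left(E{\left(4 \right)} + 140\right) C{\left(X{\left(4 \right)},10 \right)} = \left(\left(13 + 4\right) + 140\right) \left(17 + 19 \cdot 10\right) = \left(17 + 140\right) \left(17 + 190\right) = 157 \cdot 207 = 32499$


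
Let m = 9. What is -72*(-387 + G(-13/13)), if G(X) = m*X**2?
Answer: 27216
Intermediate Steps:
G(X) = 9*X**2
-72*(-387 + G(-13/13)) = -72*(-387 + 9*(-13/13)**2) = -72*(-387 + 9*(-13*1/13)**2) = -72*(-387 + 9*(-1)**2) = -72*(-387 + 9*1) = -72*(-387 + 9) = -72*(-378) = 27216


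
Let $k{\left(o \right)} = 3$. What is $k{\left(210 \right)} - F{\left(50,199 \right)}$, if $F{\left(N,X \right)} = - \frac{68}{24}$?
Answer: $\frac{35}{6} \approx 5.8333$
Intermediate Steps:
$F{\left(N,X \right)} = - \frac{17}{6}$ ($F{\left(N,X \right)} = \left(-68\right) \frac{1}{24} = - \frac{17}{6}$)
$k{\left(210 \right)} - F{\left(50,199 \right)} = 3 - - \frac{17}{6} = 3 + \frac{17}{6} = \frac{35}{6}$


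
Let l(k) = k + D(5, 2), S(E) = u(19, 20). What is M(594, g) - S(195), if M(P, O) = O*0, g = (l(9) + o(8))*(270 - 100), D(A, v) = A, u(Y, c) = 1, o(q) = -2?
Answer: -1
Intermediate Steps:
S(E) = 1
l(k) = 5 + k (l(k) = k + 5 = 5 + k)
g = 2040 (g = ((5 + 9) - 2)*(270 - 100) = (14 - 2)*170 = 12*170 = 2040)
M(P, O) = 0
M(594, g) - S(195) = 0 - 1*1 = 0 - 1 = -1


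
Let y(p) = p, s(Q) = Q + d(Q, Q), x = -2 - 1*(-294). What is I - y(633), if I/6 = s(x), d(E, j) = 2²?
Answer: 1143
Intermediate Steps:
d(E, j) = 4
x = 292 (x = -2 + 294 = 292)
s(Q) = 4 + Q (s(Q) = Q + 4 = 4 + Q)
I = 1776 (I = 6*(4 + 292) = 6*296 = 1776)
I - y(633) = 1776 - 1*633 = 1776 - 633 = 1143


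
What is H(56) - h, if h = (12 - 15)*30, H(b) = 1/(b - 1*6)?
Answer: 4501/50 ≈ 90.020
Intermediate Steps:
H(b) = 1/(-6 + b) (H(b) = 1/(b - 6) = 1/(-6 + b))
h = -90 (h = -3*30 = -90)
H(56) - h = 1/(-6 + 56) - 1*(-90) = 1/50 + 90 = 4501/50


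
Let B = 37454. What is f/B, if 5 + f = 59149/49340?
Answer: -187551/1847980360 ≈ -0.00010149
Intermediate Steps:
f = -187551/49340 (f = -5 + 59149/49340 = -187551/49340 ≈ -3.8012)
f/B = -187551/49340/37454 = -187551/49340*1/37454 = -187551/1847980360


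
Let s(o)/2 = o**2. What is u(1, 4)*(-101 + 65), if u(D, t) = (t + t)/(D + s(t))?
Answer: -96/11 ≈ -8.7273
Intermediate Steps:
s(o) = 2*o**2
u(D, t) = 2*t/(D + 2*t**2) (u(D, t) = (t + t)/(D + 2*t**2) = (2*t)/(D + 2*t**2) = 2*t/(D + 2*t**2))
u(1, 4)*(-101 + 65) = (2*4/(1 + 2*4**2))*(-101 + 65) = (2*4/(1 + 2*16))*(-36) = (2*4/(1 + 32))*(-36) = (2*4/33)*(-36) = (2*4*(1/33))*(-36) = (8/33)*(-36) = -96/11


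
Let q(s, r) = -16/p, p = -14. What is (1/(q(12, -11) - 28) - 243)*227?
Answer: -10371857/188 ≈ -55169.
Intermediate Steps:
q(s, r) = 8/7 (q(s, r) = -16/(-14) = -16*(-1/14) = 8/7)
(1/(q(12, -11) - 28) - 243)*227 = (1/(8/7 - 28) - 243)*227 = (1/(-188/7) - 243)*227 = (-7/188 - 243)*227 = -45691/188*227 = -10371857/188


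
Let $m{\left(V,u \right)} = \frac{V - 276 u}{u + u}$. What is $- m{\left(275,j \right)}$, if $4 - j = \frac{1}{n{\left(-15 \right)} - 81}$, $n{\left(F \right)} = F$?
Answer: $\frac{726}{7} \approx 103.71$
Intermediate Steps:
$j = \frac{385}{96}$ ($j = 4 - \frac{1}{-15 - 81} = 4 - \frac{1}{-96} = 4 - - \frac{1}{96} = 4 + \frac{1}{96} = \frac{385}{96} \approx 4.0104$)
$m{\left(V,u \right)} = \frac{V - 276 u}{2 u}$
$- m{\left(275,j \right)} = - (-138 + \frac{1}{2} \cdot 275 \frac{1}{\frac{385}{96}}) = - (-138 + \frac{1}{2} \cdot 275 \cdot \frac{96}{385}) = - (-138 + \frac{240}{7}) = \left(-1\right) \left(- \frac{726}{7}\right) = \frac{726}{7}$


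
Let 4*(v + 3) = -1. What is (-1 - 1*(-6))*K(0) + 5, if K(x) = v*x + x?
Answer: 5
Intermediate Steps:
v = -13/4 (v = -3 + (¼)*(-1) = -3 - ¼ = -13/4 ≈ -3.2500)
K(x) = -9*x/4 (K(x) = -13*x/4 + x = -9*x/4)
(-1 - 1*(-6))*K(0) + 5 = (-1 - 1*(-6))*(-9/4*0) + 5 = (-1 + 6)*0 + 5 = 5*0 + 5 = 0 + 5 = 5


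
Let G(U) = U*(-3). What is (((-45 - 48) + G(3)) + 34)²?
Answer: 4624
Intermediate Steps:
G(U) = -3*U
(((-45 - 48) + G(3)) + 34)² = (((-45 - 48) - 3*3) + 34)² = ((-93 - 9) + 34)² = (-102 + 34)² = (-68)² = 4624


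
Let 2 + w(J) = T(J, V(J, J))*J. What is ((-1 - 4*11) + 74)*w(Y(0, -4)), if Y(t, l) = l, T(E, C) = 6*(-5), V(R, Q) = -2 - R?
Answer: 3422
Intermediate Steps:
T(E, C) = -30
w(J) = -2 - 30*J
((-1 - 4*11) + 74)*w(Y(0, -4)) = ((-1 - 4*11) + 74)*(-2 - 30*(-4)) = ((-1 - 44) + 74)*(-2 + 120) = (-45 + 74)*118 = 29*118 = 3422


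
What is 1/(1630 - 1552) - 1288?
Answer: -100463/78 ≈ -1288.0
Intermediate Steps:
1/(1630 - 1552) - 1288 = 1/78 - 1288 = -100463/78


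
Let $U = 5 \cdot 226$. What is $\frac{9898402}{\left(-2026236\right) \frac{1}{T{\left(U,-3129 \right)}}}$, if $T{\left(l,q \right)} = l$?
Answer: $- \frac{2796298565}{506559} \approx -5520.2$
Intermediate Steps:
$U = 1130$
$\frac{9898402}{\left(-2026236\right) \frac{1}{T{\left(U,-3129 \right)}}} = \frac{9898402}{\left(-2026236\right) \frac{1}{1130}} = \frac{9898402}{- \frac{1013118}{565}} = 9898402 \left(- \frac{565}{1013118}\right) = - \frac{2796298565}{506559}$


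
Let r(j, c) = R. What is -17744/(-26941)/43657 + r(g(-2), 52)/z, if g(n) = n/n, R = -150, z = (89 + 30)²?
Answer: -176173212766/16655647599157 ≈ -0.010577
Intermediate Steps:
z = 14161 (z = 119² = 14161)
g(n) = 1
r(j, c) = -150
-17744/(-26941)/43657 + r(g(-2), 52)/z = -17744/(-26941)/43657 - 150/14161 = -17744*(-1/26941)*(1/43657) - 150*1/14161 = (17744/26941)*(1/43657) - 150/14161 = 17744/1176163237 - 150/14161 = -176173212766/16655647599157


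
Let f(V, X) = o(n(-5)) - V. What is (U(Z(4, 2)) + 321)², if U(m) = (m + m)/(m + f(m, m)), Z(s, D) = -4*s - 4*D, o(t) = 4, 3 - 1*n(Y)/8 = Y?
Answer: 95481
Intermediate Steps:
n(Y) = 24 - 8*Y
Z(s, D) = -4*D - 4*s
f(V, X) = 4 - V
U(m) = m/2 (U(m) = (m + m)/(m + (4 - m)) = (2*m)/4 = (2*m)*(¼) = m/2)
(U(Z(4, 2)) + 321)² = ((-4*2 - 4*4)/2 + 321)² = ((-8 - 16)/2 + 321)² = ((½)*(-24) + 321)² = (-12 + 321)² = 309² = 95481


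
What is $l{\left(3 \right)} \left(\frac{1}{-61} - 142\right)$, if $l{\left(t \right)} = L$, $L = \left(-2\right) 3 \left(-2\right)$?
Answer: $- \frac{103956}{61} \approx -1704.2$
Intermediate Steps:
$L = 12$ ($L = \left(-6\right) \left(-2\right) = 12$)
$l{\left(t \right)} = 12$
$l{\left(3 \right)} \left(\frac{1}{-61} - 142\right) = 12 \left(\frac{1}{-61} - 142\right) = 12 \left(- \frac{1}{61} - 142\right) = 12 \left(- \frac{8663}{61}\right) = - \frac{103956}{61}$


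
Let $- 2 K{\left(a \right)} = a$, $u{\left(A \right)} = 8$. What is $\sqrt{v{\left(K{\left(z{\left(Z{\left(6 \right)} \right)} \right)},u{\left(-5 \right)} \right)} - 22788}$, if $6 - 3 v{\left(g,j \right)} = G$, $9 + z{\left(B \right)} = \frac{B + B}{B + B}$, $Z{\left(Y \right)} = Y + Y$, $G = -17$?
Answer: $\frac{i \sqrt{205023}}{3} \approx 150.93 i$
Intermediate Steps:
$Z{\left(Y \right)} = 2 Y$
$z{\left(B \right)} = -8$ ($z{\left(B \right)} = -9 + \frac{B + B}{B + B} = -9 + \frac{2 B}{2 B} = -9 + 2 B \frac{1}{2 B} = -9 + 1 = -8$)
$K{\left(a \right)} = - \frac{a}{2}$
$v{\left(g,j \right)} = \frac{23}{3}$ ($v{\left(g,j \right)} = 2 - - \frac{17}{3} = 2 + \frac{17}{3} = \frac{23}{3}$)
$\sqrt{v{\left(K{\left(z{\left(Z{\left(6 \right)} \right)} \right)},u{\left(-5 \right)} \right)} - 22788} = \sqrt{\frac{23}{3} - 22788} = \sqrt{- \frac{68341}{3}} = \frac{i \sqrt{205023}}{3}$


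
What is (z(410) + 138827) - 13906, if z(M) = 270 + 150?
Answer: 125341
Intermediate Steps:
z(M) = 420
(z(410) + 138827) - 13906 = (420 + 138827) - 13906 = 139247 - 13906 = 125341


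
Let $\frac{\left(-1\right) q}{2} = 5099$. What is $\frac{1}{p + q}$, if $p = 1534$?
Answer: $- \frac{1}{8664} \approx -0.00011542$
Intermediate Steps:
$q = -10198$ ($q = \left(-2\right) 5099 = -10198$)
$\frac{1}{p + q} = \frac{1}{1534 - 10198} = \frac{1}{-8664} = - \frac{1}{8664}$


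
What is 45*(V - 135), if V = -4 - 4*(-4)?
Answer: -5535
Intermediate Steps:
V = 12 (V = -4 + 16 = 12)
45*(V - 135) = 45*(12 - 135) = 45*(-123) = -5535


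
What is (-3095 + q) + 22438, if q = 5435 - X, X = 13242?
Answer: 11536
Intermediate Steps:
q = -7807 (q = 5435 - 1*13242 = 5435 - 13242 = -7807)
(-3095 + q) + 22438 = (-3095 - 7807) + 22438 = -10902 + 22438 = 11536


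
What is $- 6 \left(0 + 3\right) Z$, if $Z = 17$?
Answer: $-306$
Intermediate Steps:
$- 6 \left(0 + 3\right) Z = - 6 \left(0 + 3\right) 17 = \left(-6\right) 3 \cdot 17 = \left(-18\right) 17 = -306$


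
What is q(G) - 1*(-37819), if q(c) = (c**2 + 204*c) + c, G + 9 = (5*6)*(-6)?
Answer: 34795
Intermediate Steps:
G = -189 (G = -9 + (5*6)*(-6) = -9 + 30*(-6) = -9 - 180 = -189)
q(c) = c**2 + 205*c
q(G) - 1*(-37819) = -189*(205 - 189) - 1*(-37819) = -189*16 + 37819 = -3024 + 37819 = 34795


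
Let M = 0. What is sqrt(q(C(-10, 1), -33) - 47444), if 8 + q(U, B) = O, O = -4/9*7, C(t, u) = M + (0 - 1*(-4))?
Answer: 2*I*sqrt(106774)/3 ≈ 217.84*I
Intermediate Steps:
C(t, u) = 4 (C(t, u) = 0 + (0 - 1*(-4)) = 0 + (0 + 4) = 0 + 4 = 4)
O = -28/9 (O = -4*1/9*7 = -4/9*7 = -28/9 ≈ -3.1111)
q(U, B) = -100/9 (q(U, B) = -8 - 28/9 = -100/9)
sqrt(q(C(-10, 1), -33) - 47444) = sqrt(-100/9 - 47444) = sqrt(-427096/9) = 2*I*sqrt(106774)/3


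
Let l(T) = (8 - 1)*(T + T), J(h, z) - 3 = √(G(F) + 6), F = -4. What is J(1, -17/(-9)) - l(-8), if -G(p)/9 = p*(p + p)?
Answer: 115 + I*√282 ≈ 115.0 + 16.793*I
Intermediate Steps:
G(p) = -18*p² (G(p) = -9*p*(p + p) = -9*p*2*p = -18*p²)
J(h, z) = 3 + I*√282 (J(h, z) = 3 + √(-18*(-4)² + 6) = 3 + √(-18*16 + 6) = 3 + √(-288 + 6) = 3 + √(-282) = 3 + I*√282)
l(T) = 14*T (l(T) = 7*(2*T) = 14*T)
J(1, -17/(-9)) - l(-8) = (3 + I*√282) - 14*(-8) = (3 + I*√282) - 1*(-112) = (3 + I*√282) + 112 = 115 + I*√282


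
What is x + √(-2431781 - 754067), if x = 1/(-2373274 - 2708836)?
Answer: -1/5082110 + 2*I*√796462 ≈ -1.9677e-7 + 1784.9*I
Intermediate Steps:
x = -1/5082110 (x = 1/(-5082110) = -1/5082110 ≈ -1.9677e-7)
x + √(-2431781 - 754067) = -1/5082110 + √(-2431781 - 754067) = -1/5082110 + √(-3185848) = -1/5082110 + 2*I*√796462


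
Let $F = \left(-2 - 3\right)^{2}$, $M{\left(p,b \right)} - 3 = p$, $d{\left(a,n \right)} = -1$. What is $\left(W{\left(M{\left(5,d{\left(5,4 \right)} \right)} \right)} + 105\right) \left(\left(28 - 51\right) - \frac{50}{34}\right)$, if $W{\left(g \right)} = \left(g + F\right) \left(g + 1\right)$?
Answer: $- \frac{167232}{17} \approx -9837.2$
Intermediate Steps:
$M{\left(p,b \right)} = 3 + p$
$F = 25$ ($F = \left(-5\right)^{2} = 25$)
$W{\left(g \right)} = \left(1 + g\right) \left(25 + g\right)$ ($W{\left(g \right)} = \left(g + 25\right) \left(g + 1\right) = \left(25 + g\right) \left(1 + g\right) = \left(1 + g\right) \left(25 + g\right)$)
$\left(W{\left(M{\left(5,d{\left(5,4 \right)} \right)} \right)} + 105\right) \left(\left(28 - 51\right) - \frac{50}{34}\right) = \left(\left(25 + \left(3 + 5\right)^{2} + 26 \left(3 + 5\right)\right) + 105\right) \left(\left(28 - 51\right) - \frac{50}{34}\right) = \left(\left(25 + 8^{2} + 26 \cdot 8\right) + 105\right) \left(-23 - \frac{25}{17}\right) = \left(\left(25 + 64 + 208\right) + 105\right) \left(-23 - \frac{25}{17}\right) = \left(297 + 105\right) \left(- \frac{416}{17}\right) = 402 \left(- \frac{416}{17}\right) = - \frac{167232}{17}$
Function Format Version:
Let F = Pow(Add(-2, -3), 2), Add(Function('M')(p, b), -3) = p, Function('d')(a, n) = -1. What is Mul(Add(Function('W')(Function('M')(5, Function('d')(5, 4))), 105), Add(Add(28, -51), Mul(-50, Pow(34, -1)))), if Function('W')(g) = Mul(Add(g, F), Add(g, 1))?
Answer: Rational(-167232, 17) ≈ -9837.2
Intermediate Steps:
Function('M')(p, b) = Add(3, p)
F = 25 (F = Pow(-5, 2) = 25)
Function('W')(g) = Mul(Add(1, g), Add(25, g)) (Function('W')(g) = Mul(Add(g, 25), Add(g, 1)) = Mul(Add(25, g), Add(1, g)) = Mul(Add(1, g), Add(25, g)))
Mul(Add(Function('W')(Function('M')(5, Function('d')(5, 4))), 105), Add(Add(28, -51), Mul(-50, Pow(34, -1)))) = Mul(Add(Add(25, Pow(Add(3, 5), 2), Mul(26, Add(3, 5))), 105), Add(Add(28, -51), Mul(-50, Pow(34, -1)))) = Mul(Add(Add(25, Pow(8, 2), Mul(26, 8)), 105), Add(-23, Mul(-50, Rational(1, 34)))) = Mul(Add(Add(25, 64, 208), 105), Add(-23, Rational(-25, 17))) = Mul(Add(297, 105), Rational(-416, 17)) = Mul(402, Rational(-416, 17)) = Rational(-167232, 17)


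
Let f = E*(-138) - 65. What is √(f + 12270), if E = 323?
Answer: I*√32369 ≈ 179.91*I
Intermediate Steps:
f = -44639 (f = 323*(-138) - 65 = -44574 - 65 = -44639)
√(f + 12270) = √(-44639 + 12270) = √(-32369) = I*√32369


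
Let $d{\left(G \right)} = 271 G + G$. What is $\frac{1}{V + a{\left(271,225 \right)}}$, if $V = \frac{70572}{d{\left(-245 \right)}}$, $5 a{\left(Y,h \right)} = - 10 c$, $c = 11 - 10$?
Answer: $- \frac{16660}{50963} \approx -0.3269$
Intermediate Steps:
$c = 1$
$d{\left(G \right)} = 272 G$
$a{\left(Y,h \right)} = -2$ ($a{\left(Y,h \right)} = \frac{\left(-10\right) 1}{5} = \frac{1}{5} \left(-10\right) = -2$)
$V = - \frac{17643}{16660}$ ($V = \frac{70572}{272 \left(-245\right)} = \frac{70572}{-66640} = 70572 \left(- \frac{1}{66640}\right) = - \frac{17643}{16660} \approx -1.059$)
$\frac{1}{V + a{\left(271,225 \right)}} = \frac{1}{- \frac{17643}{16660} - 2} = \frac{1}{- \frac{50963}{16660}} = - \frac{16660}{50963}$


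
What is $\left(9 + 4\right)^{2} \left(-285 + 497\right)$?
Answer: $35828$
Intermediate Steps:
$\left(9 + 4\right)^{2} \left(-285 + 497\right) = 13^{2} \cdot 212 = 169 \cdot 212 = 35828$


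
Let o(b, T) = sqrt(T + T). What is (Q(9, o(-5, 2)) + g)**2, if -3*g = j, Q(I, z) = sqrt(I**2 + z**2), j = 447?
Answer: (149 - sqrt(85))**2 ≈ 19539.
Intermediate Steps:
o(b, T) = sqrt(2)*sqrt(T) (o(b, T) = sqrt(2*T) = sqrt(2)*sqrt(T))
g = -149 (g = -1/3*447 = -149)
(Q(9, o(-5, 2)) + g)**2 = (sqrt(9**2 + (sqrt(2)*sqrt(2))**2) - 149)**2 = (sqrt(81 + 2**2) - 149)**2 = (sqrt(81 + 4) - 149)**2 = (sqrt(85) - 149)**2 = (-149 + sqrt(85))**2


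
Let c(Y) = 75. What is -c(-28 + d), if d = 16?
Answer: -75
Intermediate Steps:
-c(-28 + d) = -1*75 = -75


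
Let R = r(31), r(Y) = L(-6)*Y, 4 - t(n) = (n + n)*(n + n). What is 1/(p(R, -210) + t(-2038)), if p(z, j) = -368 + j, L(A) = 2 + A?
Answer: -1/16614350 ≈ -6.0189e-8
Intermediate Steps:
t(n) = 4 - 4*n² (t(n) = 4 - (n + n)*(n + n) = 4 - 2*n*2*n = 4 - 4*n²)
r(Y) = -4*Y (r(Y) = (2 - 6)*Y = -4*Y)
R = -124 (R = -4*31 = -124)
1/(p(R, -210) + t(-2038)) = 1/((-368 - 210) + (4 - 4*(-2038)²)) = 1/(-578 + (4 - 4*4153444)) = 1/(-578 + (4 - 16613776)) = 1/(-578 - 16613772) = 1/(-16614350) = -1/16614350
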